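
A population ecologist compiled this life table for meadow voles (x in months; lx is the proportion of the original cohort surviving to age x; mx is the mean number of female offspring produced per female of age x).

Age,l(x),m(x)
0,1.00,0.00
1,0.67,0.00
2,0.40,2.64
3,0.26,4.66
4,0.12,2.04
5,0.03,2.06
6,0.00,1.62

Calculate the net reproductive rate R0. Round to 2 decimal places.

2.57

lx·mx by age: 0, 0, 1.056, 1.2116, 0.2448, 0.0618, 0
R0 = Σ lx·mx = 2.5742 → 2.57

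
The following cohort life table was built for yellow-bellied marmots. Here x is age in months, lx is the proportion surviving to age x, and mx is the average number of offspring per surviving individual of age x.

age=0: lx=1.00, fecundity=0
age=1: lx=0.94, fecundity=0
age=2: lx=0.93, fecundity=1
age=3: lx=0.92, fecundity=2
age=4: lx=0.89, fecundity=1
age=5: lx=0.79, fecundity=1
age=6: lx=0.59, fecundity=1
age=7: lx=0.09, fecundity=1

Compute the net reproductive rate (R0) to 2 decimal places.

5.13

lx·mx by age: 0, 0, 0.93, 1.84, 0.89, 0.79, 0.59, 0.09
R0 = Σ lx·mx = 5.13 → 5.13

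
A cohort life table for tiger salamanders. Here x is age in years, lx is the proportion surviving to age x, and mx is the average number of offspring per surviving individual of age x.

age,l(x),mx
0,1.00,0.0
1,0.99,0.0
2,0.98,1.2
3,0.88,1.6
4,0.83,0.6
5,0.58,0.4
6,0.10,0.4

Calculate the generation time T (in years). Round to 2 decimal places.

lx·mx: 0, 0, 1.176, 1.408, 0.498, 0.232, 0.04 → R0 = 3.354
x·lx·mx: 0, 0, 2.352, 4.224, 1.992, 1.16, 0.24 → Σ = 9.968
T = 9.968 / 3.354 = 2.971974… → 2.97

2.97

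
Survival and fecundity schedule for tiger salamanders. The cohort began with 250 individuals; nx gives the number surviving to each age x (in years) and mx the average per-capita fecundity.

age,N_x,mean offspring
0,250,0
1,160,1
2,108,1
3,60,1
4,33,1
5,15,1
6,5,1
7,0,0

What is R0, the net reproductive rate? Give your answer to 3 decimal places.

lx = nx/n0 = nx/250: 1, 0.64, 0.432, 0.24, 0.132, 0.06, 0.02, 0
lx·mx by age: 0, 0.64, 0.432, 0.24, 0.132, 0.06, 0.02, 0
R0 = Σ lx·mx = 1.524 → 1.524

1.524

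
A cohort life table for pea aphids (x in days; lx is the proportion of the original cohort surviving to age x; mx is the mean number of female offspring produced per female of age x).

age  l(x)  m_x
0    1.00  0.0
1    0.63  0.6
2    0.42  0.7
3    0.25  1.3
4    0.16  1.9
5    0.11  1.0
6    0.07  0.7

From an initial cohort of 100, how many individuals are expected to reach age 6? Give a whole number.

Expected survivors = N0 · l_6 = 100 × 0.07 = 7 → 7

7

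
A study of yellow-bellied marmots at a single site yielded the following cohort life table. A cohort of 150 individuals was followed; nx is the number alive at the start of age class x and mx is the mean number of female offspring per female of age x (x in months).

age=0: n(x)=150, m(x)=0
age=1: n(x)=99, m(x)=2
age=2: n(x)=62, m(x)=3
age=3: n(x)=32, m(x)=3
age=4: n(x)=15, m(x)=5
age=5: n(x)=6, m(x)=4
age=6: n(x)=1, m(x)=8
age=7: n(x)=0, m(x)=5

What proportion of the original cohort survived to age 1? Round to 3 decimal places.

l_1 = n_1/n_0 = 99/150 = 0.66 → 0.660

0.660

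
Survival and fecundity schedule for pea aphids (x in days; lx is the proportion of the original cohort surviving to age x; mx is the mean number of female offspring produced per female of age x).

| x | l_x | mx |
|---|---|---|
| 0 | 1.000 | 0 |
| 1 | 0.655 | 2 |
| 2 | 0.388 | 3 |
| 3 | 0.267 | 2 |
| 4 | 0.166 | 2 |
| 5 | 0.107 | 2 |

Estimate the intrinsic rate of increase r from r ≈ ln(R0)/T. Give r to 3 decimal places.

R0 = Σ lx·mx = 0 + 1.31 + 1.164 + 0.534 + 0.332 + 0.214 = 3.554
Σ x·lx·mx = 7.638; T = 7.638/3.554 = 2.14913…
r ≈ ln(R0)/T = ln(3.554)/2.14913… = 0.59004… → 0.590

0.590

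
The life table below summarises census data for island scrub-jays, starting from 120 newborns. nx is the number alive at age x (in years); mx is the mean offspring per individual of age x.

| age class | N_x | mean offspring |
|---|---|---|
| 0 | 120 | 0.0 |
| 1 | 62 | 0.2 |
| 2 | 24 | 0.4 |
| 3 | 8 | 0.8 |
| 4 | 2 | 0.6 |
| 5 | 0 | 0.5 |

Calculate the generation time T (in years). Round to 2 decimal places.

1.88

lx = nx/n0 = nx/120: 1, 0.51667…, 0.2, 0.06667…, 0.01667…, 0
lx·mx: 0, 0.103333…, 0.08, 0.053333…, 0.01…, 0 → R0 = 0.246667…
x·lx·mx: 0, 0.103333…, 0.16, 0.16…, 0.04…, 0 → Σ = 0.463333…
T = 0.463333… / 0.246667… = 1.878378… → 1.88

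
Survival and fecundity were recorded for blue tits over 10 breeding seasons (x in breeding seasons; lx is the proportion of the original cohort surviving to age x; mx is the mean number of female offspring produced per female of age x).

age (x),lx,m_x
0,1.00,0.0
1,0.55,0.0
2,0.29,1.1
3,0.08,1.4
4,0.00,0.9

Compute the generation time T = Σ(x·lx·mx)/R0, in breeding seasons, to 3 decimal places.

lx·mx: 0, 0, 0.319, 0.112, 0 → R0 = 0.431
x·lx·mx: 0, 0, 0.638, 0.336, 0 → Σ = 0.974
T = 0.974 / 0.431 = 2.259861… → 2.260

2.260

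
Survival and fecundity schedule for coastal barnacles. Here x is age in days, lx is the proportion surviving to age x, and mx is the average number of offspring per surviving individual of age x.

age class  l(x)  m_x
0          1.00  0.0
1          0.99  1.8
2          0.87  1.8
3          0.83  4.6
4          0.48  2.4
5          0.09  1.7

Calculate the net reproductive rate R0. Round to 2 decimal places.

8.47

lx·mx by age: 0, 1.782, 1.566, 3.818, 1.152, 0.153
R0 = Σ lx·mx = 8.471 → 8.47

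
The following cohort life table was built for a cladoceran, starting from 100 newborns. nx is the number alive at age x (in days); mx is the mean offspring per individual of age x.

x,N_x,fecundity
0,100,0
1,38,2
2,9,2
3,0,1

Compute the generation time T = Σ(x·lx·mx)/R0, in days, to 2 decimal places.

lx = nx/n0 = nx/100: 1, 0.38, 0.09, 0
lx·mx: 0, 0.76, 0.18, 0 → R0 = 0.94
x·lx·mx: 0, 0.76, 0.36, 0 → Σ = 1.12
T = 1.12 / 0.94 = 1.191489… → 1.19

1.19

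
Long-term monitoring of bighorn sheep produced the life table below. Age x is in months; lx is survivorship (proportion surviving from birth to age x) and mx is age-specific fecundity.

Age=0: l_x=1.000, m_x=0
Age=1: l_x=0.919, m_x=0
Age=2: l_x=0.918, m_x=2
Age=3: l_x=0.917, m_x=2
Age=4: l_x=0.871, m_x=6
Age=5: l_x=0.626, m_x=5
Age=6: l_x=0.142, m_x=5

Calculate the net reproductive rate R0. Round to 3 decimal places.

lx·mx by age: 0, 0, 1.836, 1.834, 5.226, 3.13, 0.71
R0 = Σ lx·mx = 12.736 → 12.736

12.736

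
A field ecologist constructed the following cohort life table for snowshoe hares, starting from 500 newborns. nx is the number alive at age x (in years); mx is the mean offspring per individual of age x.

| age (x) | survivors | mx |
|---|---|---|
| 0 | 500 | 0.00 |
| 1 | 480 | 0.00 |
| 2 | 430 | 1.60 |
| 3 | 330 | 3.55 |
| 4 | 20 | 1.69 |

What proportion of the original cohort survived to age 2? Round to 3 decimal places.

0.860

l_2 = n_2/n_0 = 430/500 = 0.86 → 0.860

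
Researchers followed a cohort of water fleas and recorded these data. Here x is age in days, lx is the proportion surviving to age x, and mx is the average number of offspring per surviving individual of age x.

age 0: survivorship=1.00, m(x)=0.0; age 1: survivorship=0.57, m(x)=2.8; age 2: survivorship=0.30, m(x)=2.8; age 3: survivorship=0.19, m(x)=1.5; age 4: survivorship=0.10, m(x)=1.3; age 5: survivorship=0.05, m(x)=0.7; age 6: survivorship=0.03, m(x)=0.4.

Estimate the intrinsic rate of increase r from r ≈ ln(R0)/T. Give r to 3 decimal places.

0.630

R0 = Σ lx·mx = 0 + 1.596 + 0.84 + 0.285 + 0.13 + 0.035 + 0.012 = 2.898
Σ x·lx·mx = 4.898; T = 4.898/2.898 = 1.69013…
r ≈ ln(R0)/T = ln(2.898)/1.69013… = 0.62955… → 0.630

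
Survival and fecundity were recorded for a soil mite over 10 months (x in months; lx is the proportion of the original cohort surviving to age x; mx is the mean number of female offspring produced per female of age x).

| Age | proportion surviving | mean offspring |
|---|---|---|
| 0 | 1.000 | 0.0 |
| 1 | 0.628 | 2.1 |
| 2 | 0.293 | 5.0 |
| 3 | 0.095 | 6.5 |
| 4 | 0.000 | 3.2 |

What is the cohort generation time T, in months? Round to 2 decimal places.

1.79

lx·mx: 0, 1.3188, 1.465, 0.6175, 0 → R0 = 3.4013
x·lx·mx: 0, 1.3188, 2.93, 1.8525, 0 → Σ = 6.1013
T = 6.1013 / 3.4013 = 1.793814… → 1.79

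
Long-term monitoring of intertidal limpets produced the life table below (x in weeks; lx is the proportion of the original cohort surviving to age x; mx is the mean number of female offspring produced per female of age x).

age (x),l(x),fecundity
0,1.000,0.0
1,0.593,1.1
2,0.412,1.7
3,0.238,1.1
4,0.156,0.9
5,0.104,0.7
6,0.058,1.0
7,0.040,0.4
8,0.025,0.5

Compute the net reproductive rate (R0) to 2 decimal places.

1.91

lx·mx by age: 0, 0.6523, 0.7004, 0.2618, 0.1404, 0.0728, 0.058, 0.016, 0.0125
R0 = Σ lx·mx = 1.9142 → 1.91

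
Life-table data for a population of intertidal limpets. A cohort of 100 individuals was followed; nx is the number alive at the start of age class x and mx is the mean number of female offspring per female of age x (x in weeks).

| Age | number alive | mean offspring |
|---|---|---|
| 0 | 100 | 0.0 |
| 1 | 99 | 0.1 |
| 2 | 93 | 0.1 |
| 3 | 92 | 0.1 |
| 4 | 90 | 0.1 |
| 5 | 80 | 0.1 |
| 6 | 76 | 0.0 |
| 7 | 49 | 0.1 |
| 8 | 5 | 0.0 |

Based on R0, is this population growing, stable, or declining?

declining

lx = nx/n0 = nx/100: 1, 0.99, 0.93, 0.92, 0.9, 0.8, 0.76, 0.49, 0.05
R0 = Σ lx·mx = 0 + 0.099 + 0.093 + 0.092 + 0.09 + 0.08 + 0 + 0.049 + 0 = 0.503
R0 < 1, so the population is declining.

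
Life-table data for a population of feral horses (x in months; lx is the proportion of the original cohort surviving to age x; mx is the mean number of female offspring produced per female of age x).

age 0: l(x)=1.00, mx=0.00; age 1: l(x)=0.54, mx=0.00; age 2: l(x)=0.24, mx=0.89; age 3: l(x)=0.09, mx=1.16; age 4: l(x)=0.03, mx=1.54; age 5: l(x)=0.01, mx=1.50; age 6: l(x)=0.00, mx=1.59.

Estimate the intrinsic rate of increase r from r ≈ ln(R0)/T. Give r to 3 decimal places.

-0.368

R0 = Σ lx·mx = 0 + 0 + 0.2136 + 0.1044 + 0.0462 + 0.015 + 0 = 0.3792
Σ x·lx·mx = 1.0002; T = 1.0002/0.3792 = 2.63766…
r ≈ ln(R0)/T = ln(0.3792)/2.63766… = -0.36763… → -0.368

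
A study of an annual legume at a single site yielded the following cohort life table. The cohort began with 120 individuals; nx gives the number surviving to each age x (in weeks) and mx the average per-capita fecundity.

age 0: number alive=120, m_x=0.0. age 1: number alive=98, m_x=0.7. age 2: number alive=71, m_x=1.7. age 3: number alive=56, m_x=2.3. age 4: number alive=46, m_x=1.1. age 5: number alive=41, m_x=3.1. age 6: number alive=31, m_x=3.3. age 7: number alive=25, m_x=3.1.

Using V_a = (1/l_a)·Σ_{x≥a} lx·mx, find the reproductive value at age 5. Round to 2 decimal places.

lx = nx/n0 = nx/120: 1, 0.81667…, 0.59167…, 0.46667…, 0.38333…, 0.34167…, 0.25833…, 0.20833…
lx·mx for x ≥ 5: 1.059167…, 0.8525…, 0.645833… → sum = 2.5575…
V_5 = 2.5575… / l_5 = 2.5575… / 0.341667… = 7.485366… → 7.49

7.49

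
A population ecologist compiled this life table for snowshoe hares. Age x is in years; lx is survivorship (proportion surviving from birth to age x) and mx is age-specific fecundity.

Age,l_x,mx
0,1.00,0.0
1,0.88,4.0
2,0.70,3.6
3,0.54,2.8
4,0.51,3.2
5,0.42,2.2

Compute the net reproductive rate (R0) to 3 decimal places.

10.108

lx·mx by age: 0, 3.52, 2.52, 1.512, 1.632, 0.924
R0 = Σ lx·mx = 10.108 → 10.108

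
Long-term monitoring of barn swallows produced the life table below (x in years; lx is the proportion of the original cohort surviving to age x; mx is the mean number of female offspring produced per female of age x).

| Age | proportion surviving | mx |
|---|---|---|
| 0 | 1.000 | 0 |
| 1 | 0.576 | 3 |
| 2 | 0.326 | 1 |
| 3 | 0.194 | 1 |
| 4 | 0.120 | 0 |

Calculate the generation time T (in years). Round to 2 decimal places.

1.32

lx·mx: 0, 1.728, 0.326, 0.194, 0 → R0 = 2.248
x·lx·mx: 0, 1.728, 0.652, 0.582, 0 → Σ = 2.962
T = 2.962 / 2.248 = 1.317616… → 1.32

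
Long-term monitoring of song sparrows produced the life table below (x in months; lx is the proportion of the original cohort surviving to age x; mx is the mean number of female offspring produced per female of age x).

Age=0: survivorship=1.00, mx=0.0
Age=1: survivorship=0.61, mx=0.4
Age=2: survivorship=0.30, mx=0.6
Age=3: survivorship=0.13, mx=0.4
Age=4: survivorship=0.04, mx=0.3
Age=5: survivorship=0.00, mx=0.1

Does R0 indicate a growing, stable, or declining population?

R0 = Σ lx·mx = 0 + 0.244 + 0.18 + 0.052 + 0.012 + 0 = 0.488
R0 < 1, so the population is declining.

declining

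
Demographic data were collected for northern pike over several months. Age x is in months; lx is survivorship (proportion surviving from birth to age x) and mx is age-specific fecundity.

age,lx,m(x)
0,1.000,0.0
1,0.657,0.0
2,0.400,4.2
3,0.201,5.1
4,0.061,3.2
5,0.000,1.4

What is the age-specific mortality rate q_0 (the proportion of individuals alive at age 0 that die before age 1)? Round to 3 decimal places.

q_0 = (l_0 − l_1) / l_0 = (1 − 0.657) / 1
     = 0.343 / 1 = 0.343 → 0.343

0.343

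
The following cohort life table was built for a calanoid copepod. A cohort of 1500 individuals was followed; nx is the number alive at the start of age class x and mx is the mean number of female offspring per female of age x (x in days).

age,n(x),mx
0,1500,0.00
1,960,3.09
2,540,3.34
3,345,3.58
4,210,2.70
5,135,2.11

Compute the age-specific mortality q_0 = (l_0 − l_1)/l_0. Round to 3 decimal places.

0.360

lx = nx/n0 = nx/1500: 1, 0.64, 0.36, 0.23, 0.14, 0.09
q_0 = (l_0 − l_1) / l_0 = (1 − 0.64) / 1
     = 0.36 / 1 = 0.36 → 0.360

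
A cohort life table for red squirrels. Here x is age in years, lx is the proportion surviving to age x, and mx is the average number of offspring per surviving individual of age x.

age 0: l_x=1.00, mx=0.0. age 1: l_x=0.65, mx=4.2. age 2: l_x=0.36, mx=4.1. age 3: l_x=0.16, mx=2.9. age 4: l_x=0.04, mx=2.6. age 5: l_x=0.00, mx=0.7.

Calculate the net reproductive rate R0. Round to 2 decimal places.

lx·mx by age: 0, 2.73, 1.476, 0.464, 0.104, 0
R0 = Σ lx·mx = 4.774 → 4.77

4.77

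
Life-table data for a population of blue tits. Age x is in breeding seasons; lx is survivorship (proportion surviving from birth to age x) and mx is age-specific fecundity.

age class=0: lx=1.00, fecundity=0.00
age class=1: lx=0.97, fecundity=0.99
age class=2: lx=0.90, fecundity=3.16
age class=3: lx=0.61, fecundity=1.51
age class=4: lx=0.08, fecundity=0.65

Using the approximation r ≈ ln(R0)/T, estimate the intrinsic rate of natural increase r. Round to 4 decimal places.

0.7767

R0 = Σ lx·mx = 0 + 0.9603 + 2.844 + 0.9211 + 0.052 = 4.7774
Σ x·lx·mx = 9.6196; T = 9.6196/4.7774 = 2.01356…
r ≈ ln(R0)/T = ln(4.7774)/2.01356… = 0.776681… → 0.7767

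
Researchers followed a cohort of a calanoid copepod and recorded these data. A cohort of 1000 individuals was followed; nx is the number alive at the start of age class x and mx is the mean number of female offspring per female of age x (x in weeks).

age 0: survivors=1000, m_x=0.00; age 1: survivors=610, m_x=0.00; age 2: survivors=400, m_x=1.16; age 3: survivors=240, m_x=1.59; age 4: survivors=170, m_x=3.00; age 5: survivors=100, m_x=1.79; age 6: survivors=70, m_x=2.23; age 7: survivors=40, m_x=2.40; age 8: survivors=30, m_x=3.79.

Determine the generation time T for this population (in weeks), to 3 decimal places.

lx = nx/n0 = nx/1000: 1, 0.61, 0.4, 0.24, 0.17, 0.1, 0.07, 0.04, 0.03
lx·mx: 0, 0, 0.464, 0.3816, 0.51, 0.179, 0.1561, 0.096, 0.1137 → R0 = 1.9004
x·lx·mx: 0, 0, 0.928, 1.1448, 2.04, 0.895, 0.9366, 0.672, 0.9096 → Σ = 7.526
T = 7.526 / 1.9004 = 3.960219… → 3.960

3.960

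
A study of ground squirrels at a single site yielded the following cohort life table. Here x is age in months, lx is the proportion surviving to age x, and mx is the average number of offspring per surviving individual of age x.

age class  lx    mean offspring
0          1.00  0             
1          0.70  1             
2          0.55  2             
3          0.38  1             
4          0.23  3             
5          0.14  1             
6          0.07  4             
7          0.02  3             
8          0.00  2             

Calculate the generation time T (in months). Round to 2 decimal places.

2.87

lx·mx: 0, 0.7, 1.1, 0.38, 0.69, 0.14, 0.28, 0.06, 0 → R0 = 3.35
x·lx·mx: 0, 0.7, 2.2, 1.14, 2.76, 0.7, 1.68, 0.42, 0 → Σ = 9.6
T = 9.6 / 3.35 = 2.865672… → 2.87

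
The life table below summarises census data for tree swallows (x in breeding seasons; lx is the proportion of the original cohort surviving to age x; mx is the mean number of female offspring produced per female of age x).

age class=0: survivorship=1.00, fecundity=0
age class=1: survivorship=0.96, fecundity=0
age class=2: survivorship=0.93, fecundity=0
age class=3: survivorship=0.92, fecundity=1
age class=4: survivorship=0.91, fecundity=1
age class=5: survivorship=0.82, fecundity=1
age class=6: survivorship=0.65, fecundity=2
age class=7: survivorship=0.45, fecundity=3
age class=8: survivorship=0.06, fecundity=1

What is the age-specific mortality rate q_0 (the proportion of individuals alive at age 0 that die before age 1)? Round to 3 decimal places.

0.040

q_0 = (l_0 − l_1) / l_0 = (1 − 0.96) / 1
     = 0.04 / 1 = 0.04 → 0.040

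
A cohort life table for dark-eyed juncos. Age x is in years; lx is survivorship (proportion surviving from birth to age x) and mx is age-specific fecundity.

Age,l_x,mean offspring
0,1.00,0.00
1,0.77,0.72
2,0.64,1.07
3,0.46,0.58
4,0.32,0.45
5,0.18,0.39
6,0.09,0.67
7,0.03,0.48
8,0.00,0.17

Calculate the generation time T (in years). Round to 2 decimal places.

2.29

lx·mx: 0, 0.5544, 0.6848, 0.2668, 0.144, 0.0702, 0.0603, 0.0144, 0 → R0 = 1.7949
x·lx·mx: 0, 0.5544, 1.3696, 0.8004, 0.576, 0.351, 0.3618, 0.1008, 0 → Σ = 4.114
T = 4.114 / 1.7949 = 2.29205… → 2.29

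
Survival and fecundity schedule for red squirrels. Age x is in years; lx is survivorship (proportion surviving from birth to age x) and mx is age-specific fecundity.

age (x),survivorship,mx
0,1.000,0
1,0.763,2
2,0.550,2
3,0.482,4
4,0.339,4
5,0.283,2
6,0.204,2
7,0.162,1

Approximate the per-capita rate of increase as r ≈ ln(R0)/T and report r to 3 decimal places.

R0 = Σ lx·mx = 0 + 1.526 + 1.1 + 1.928 + 1.356 + 0.566 + 0.408 + 0.162 = 7.046
Σ x·lx·mx = 21.346; T = 21.346/7.046 = 3.02952…
r ≈ ln(R0)/T = ln(7.046)/3.02952… = 0.64448… → 0.644

0.644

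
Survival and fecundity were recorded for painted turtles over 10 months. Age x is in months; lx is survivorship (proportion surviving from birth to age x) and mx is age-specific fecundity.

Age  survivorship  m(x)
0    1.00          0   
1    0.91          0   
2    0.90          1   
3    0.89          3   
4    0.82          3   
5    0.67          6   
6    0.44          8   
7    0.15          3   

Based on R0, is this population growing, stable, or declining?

R0 = Σ lx·mx = 0 + 0 + 0.9 + 2.67 + 2.46 + 4.02 + 3.52 + 0.45 = 14.02
R0 > 1, so the population is growing.

growing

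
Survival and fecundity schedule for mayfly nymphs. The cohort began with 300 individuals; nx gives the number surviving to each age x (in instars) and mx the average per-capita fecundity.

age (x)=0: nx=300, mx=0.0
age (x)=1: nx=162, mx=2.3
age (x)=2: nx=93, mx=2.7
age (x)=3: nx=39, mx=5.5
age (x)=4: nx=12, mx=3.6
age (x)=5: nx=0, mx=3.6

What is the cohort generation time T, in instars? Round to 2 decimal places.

lx = nx/n0 = nx/300: 1, 0.54, 0.31, 0.13, 0.04, 0
lx·mx: 0, 1.242, 0.837, 0.715, 0.144, 0 → R0 = 2.938
x·lx·mx: 0, 1.242, 1.674, 2.145, 0.576, 0 → Σ = 5.637
T = 5.637 / 2.938 = 1.918652… → 1.92

1.92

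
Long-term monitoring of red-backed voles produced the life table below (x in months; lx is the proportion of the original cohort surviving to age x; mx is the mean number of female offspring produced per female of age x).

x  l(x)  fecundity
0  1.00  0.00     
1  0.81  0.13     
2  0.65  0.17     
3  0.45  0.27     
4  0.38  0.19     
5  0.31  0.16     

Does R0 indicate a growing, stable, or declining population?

declining

R0 = Σ lx·mx = 0 + 0.1053 + 0.1105 + 0.1215 + 0.0722 + 0.0496 = 0.4591
R0 < 1, so the population is declining.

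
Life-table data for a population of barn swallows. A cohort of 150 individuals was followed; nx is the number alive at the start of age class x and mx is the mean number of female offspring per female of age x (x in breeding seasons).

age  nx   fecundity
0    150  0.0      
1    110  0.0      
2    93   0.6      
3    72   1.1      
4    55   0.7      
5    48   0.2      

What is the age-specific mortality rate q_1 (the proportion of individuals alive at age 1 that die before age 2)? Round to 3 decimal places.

lx = nx/n0 = nx/150: 1, 0.73333…, 0.62, 0.48, 0.36667…, 0.32
q_1 = (l_1 − l_2) / l_1 = (0.733333… − 0.62) / 0.733333…
     = 0.113333… / 0.733333… = 0.154545… → 0.155

0.155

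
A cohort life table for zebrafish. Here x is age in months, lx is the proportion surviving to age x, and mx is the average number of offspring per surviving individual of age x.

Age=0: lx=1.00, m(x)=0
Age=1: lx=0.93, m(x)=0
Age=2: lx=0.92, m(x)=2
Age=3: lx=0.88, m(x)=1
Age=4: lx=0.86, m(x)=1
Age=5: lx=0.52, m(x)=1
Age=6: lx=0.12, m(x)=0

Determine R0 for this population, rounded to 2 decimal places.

4.10

lx·mx by age: 0, 0, 1.84, 0.88, 0.86, 0.52, 0
R0 = Σ lx·mx = 4.1 → 4.10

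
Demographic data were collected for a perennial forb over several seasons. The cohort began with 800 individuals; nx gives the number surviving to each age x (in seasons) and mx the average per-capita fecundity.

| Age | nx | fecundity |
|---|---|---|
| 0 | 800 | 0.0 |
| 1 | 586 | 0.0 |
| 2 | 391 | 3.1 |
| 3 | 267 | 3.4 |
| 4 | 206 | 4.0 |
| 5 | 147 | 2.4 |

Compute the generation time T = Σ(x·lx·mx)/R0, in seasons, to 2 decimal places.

lx = nx/n0 = nx/800: 1, 0.7325, 0.48875, 0.33375, 0.2575, 0.18375
lx·mx: 0, 0, 1.515125, 1.13475, 1.03, 0.441 → R0 = 4.120875
x·lx·mx: 0, 0, 3.03025, 3.40425, 4.12, 2.205 → Σ = 12.7595
T = 12.7595 / 4.120875 = 3.096308… → 3.10

3.10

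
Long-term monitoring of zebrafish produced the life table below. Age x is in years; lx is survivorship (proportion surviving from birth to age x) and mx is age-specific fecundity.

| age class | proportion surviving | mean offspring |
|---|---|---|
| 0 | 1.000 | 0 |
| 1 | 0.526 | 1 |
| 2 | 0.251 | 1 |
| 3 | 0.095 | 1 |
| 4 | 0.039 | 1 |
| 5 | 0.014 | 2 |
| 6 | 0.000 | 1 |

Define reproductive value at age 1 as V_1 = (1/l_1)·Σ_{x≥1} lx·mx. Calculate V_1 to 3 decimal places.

lx·mx for x ≥ 1: 0.526, 0.251, 0.095, 0.039, 0.028, 0 → sum = 0.939
V_1 = 0.939 / l_1 = 0.939 / 0.526 = 1.785171… → 1.785

1.785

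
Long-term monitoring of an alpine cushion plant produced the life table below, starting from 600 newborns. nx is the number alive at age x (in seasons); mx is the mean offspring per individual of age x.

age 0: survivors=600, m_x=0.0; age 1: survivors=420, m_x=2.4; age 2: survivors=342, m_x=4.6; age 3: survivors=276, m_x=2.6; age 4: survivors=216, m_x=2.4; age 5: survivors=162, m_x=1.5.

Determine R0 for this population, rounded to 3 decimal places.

lx = nx/n0 = nx/600: 1, 0.7, 0.57, 0.46, 0.36, 0.27
lx·mx by age: 0, 1.68, 2.622, 1.196, 0.864, 0.405
R0 = Σ lx·mx = 6.767 → 6.767

6.767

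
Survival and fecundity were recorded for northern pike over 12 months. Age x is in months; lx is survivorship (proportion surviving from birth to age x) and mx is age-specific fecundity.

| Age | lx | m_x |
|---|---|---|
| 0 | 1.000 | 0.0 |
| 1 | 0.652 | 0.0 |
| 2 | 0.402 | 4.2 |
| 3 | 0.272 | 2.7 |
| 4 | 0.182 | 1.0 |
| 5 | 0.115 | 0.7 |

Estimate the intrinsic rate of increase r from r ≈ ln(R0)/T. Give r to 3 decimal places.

R0 = Σ lx·mx = 0 + 0 + 1.6884 + 0.7344 + 0.182 + 0.0805 = 2.6853
Σ x·lx·mx = 6.7105; T = 6.7105/2.6853 = 2.49898…
r ≈ ln(R0)/T = ln(2.6853)/2.49898… = 0.39528… → 0.395

0.395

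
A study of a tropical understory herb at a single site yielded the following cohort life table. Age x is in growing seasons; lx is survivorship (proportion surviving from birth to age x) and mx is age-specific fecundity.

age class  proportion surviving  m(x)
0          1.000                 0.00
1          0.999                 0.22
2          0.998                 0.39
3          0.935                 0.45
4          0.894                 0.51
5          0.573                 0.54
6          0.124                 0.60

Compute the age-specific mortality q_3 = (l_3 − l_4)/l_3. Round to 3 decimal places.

0.044

q_3 = (l_3 − l_4) / l_3 = (0.935 − 0.894) / 0.935
     = 0.041 / 0.935 = 0.04385… → 0.044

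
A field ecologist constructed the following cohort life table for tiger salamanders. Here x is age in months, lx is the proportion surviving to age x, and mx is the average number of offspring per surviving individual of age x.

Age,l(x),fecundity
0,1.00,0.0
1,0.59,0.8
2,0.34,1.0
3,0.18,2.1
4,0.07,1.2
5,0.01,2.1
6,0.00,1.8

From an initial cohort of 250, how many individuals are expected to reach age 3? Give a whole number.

45

Expected survivors = N0 · l_3 = 250 × 0.18 = 45 → 45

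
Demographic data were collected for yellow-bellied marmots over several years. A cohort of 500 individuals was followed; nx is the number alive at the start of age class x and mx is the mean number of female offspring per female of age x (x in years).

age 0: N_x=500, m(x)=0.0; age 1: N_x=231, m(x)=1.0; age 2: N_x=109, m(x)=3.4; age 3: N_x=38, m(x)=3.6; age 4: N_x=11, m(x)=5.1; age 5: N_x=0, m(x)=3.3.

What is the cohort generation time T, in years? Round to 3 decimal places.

2.023

lx = nx/n0 = nx/500: 1, 0.462, 0.218, 0.076, 0.022, 0
lx·mx: 0, 0.462, 0.7412, 0.2736, 0.1122, 0 → R0 = 1.589
x·lx·mx: 0, 0.462, 1.4824, 0.8208, 0.4488, 0 → Σ = 3.214
T = 3.214 / 1.589 = 2.022656… → 2.023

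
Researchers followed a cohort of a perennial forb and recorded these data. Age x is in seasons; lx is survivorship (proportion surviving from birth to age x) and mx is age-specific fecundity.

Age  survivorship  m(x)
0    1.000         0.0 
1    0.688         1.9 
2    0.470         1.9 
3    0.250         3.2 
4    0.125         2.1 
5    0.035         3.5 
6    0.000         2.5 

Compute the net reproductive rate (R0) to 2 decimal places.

3.39

lx·mx by age: 0, 1.3072, 0.893, 0.8, 0.2625, 0.1225, 0
R0 = Σ lx·mx = 3.3852 → 3.39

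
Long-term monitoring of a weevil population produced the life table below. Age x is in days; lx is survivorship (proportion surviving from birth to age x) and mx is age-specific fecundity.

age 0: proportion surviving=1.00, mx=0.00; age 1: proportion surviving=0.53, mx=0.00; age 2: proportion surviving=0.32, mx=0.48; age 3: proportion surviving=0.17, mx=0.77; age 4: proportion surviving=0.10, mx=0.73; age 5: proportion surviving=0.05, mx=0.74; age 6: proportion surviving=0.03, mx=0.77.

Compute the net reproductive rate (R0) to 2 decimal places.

0.42

lx·mx by age: 0, 0, 0.1536, 0.1309, 0.073, 0.037, 0.0231
R0 = Σ lx·mx = 0.4176 → 0.42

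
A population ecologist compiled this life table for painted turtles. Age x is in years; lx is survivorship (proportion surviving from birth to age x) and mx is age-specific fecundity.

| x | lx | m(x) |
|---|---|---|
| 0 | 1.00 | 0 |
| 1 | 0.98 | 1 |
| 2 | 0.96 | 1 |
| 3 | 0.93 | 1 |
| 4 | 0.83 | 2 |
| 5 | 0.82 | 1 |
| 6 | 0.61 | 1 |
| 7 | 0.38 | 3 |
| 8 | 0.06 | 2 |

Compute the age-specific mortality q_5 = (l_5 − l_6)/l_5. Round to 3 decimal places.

q_5 = (l_5 − l_6) / l_5 = (0.82 − 0.61) / 0.82
     = 0.21 / 0.82 = 0.256098… → 0.256

0.256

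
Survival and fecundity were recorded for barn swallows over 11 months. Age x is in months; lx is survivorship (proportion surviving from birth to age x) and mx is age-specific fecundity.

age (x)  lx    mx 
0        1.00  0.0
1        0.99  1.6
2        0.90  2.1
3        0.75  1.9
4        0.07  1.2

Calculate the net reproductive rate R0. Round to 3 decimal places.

4.983

lx·mx by age: 0, 1.584, 1.89, 1.425, 0.084
R0 = Σ lx·mx = 4.983 → 4.983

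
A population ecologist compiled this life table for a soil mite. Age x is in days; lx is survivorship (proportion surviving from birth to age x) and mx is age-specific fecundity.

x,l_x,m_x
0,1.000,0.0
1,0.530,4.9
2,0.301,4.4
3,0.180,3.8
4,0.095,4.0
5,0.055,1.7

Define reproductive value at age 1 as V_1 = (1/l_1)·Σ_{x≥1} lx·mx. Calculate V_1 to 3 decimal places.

lx·mx for x ≥ 1: 2.597, 1.3244, 0.684, 0.38, 0.0935 → sum = 5.0789
V_1 = 5.0789 / l_1 = 5.0789 / 0.53 = 9.58283… → 9.583

9.583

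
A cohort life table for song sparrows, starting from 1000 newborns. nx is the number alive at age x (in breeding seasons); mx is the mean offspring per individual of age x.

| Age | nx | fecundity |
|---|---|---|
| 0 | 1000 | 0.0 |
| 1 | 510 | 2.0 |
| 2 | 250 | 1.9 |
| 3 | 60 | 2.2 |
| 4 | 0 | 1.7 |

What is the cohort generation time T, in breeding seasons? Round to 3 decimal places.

lx = nx/n0 = nx/1000: 1, 0.51, 0.25, 0.06, 0
lx·mx: 0, 1.02, 0.475, 0.132, 0 → R0 = 1.627
x·lx·mx: 0, 1.02, 0.95, 0.396, 0 → Σ = 2.366
T = 2.366 / 1.627 = 1.45421… → 1.454

1.454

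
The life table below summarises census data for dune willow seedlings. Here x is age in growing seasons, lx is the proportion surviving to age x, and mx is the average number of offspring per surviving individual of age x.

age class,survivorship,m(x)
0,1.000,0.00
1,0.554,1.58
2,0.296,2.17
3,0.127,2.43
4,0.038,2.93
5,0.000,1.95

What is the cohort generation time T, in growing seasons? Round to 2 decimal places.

lx·mx: 0, 0.87532, 0.64232, 0.30861, 0.11134, 0 → R0 = 1.93759
x·lx·mx: 0, 0.87532, 1.28464, 0.92583, 0.44536, 0 → Σ = 3.53115
T = 3.53115 / 1.93759 = 1.822444… → 1.82

1.82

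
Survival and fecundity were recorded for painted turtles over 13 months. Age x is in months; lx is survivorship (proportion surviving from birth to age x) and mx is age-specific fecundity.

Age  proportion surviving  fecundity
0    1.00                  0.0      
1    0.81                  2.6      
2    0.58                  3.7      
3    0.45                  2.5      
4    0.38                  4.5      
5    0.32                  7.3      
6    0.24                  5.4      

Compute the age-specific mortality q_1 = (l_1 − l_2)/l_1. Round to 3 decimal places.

q_1 = (l_1 − l_2) / l_1 = (0.81 − 0.58) / 0.81
     = 0.23 / 0.81 = 0.283951… → 0.284

0.284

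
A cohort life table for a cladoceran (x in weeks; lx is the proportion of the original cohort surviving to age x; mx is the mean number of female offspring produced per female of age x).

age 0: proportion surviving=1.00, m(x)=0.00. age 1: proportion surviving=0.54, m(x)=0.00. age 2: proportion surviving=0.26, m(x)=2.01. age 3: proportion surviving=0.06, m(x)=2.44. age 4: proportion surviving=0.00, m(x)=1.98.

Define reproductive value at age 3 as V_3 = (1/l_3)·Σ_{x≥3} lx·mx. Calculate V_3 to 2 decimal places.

lx·mx for x ≥ 3: 0.1464, 0 → sum = 0.1464
V_3 = 0.1464 / l_3 = 0.1464 / 0.06 = 2.44 → 2.44

2.44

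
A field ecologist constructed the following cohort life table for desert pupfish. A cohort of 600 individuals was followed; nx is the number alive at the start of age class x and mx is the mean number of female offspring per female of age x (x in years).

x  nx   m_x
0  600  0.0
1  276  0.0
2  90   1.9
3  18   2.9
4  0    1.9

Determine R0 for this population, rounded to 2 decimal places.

lx = nx/n0 = nx/600: 1, 0.46, 0.15, 0.03, 0
lx·mx by age: 0, 0, 0.285, 0.087, 0
R0 = Σ lx·mx = 0.372 → 0.37

0.37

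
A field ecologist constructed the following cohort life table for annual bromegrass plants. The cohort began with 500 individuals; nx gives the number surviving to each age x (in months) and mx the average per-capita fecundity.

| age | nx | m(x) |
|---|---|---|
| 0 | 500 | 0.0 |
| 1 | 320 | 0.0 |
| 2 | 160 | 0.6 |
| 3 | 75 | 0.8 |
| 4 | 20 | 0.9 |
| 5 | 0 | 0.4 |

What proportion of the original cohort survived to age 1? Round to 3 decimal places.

l_1 = n_1/n_0 = 320/500 = 0.64 → 0.640

0.640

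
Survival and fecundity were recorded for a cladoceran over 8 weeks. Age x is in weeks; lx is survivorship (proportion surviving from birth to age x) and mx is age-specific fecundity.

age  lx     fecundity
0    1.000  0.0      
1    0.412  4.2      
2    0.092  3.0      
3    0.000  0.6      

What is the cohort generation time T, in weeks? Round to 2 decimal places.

1.14

lx·mx: 0, 1.7304, 0.276, 0 → R0 = 2.0064
x·lx·mx: 0, 1.7304, 0.552, 0 → Σ = 2.2824
T = 2.2824 / 2.0064 = 1.13756… → 1.14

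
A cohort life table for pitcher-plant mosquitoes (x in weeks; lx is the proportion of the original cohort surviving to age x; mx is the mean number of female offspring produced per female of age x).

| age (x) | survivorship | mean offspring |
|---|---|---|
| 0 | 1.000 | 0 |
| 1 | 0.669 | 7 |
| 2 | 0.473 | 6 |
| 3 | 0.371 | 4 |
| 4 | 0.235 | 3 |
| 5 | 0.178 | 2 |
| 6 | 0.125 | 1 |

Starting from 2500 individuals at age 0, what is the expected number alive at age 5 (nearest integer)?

445

Expected survivors = N0 · l_5 = 2500 × 0.178 = 445 → 445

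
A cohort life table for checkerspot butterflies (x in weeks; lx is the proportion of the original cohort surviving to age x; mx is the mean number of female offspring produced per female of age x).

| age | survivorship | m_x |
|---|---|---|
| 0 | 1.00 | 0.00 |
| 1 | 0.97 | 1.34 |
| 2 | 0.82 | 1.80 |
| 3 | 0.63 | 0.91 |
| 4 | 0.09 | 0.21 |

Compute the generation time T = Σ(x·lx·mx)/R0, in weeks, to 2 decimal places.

lx·mx: 0, 1.2998, 1.476, 0.5733, 0.0189 → R0 = 3.368
x·lx·mx: 0, 1.2998, 2.952, 1.7199, 0.0756 → Σ = 6.0473
T = 6.0473 / 3.368 = 1.795517… → 1.80

1.80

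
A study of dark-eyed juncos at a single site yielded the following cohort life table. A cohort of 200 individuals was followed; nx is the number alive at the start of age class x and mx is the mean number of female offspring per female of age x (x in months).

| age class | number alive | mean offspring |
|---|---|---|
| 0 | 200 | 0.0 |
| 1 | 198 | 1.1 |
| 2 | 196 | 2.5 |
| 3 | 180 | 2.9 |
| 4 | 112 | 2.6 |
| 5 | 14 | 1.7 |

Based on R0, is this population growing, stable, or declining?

growing

lx = nx/n0 = nx/200: 1, 0.99, 0.98, 0.9, 0.56, 0.07
R0 = Σ lx·mx = 0 + 1.089 + 2.45 + 2.61 + 1.456 + 0.119 = 7.724
R0 > 1, so the population is growing.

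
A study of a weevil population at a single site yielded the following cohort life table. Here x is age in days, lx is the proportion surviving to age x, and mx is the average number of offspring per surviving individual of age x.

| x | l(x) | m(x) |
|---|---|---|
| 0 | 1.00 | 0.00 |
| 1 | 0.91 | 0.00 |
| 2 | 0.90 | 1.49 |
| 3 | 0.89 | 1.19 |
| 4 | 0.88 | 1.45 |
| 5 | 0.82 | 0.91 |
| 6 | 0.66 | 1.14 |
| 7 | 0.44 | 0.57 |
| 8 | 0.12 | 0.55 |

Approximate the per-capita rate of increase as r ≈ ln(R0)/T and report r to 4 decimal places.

R0 = Σ lx·mx = 0 + 0 + 1.341 + 1.0591 + 1.276 + 0.7462 + 0.7524 + 0.2508 + 0.066 = 5.4915
Σ x·lx·mx = 21.4923; T = 21.4923/5.4915 = 3.91374…
r ≈ ln(R0)/T = ln(5.4915)/3.91374… = 0.435185… → 0.4352

0.4352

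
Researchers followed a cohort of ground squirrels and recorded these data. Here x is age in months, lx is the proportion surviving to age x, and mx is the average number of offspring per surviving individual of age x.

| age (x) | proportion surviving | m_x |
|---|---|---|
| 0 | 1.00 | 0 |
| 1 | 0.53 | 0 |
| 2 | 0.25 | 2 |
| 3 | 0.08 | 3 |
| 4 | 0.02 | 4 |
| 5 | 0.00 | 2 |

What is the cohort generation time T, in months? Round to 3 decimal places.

lx·mx: 0, 0, 0.5, 0.24, 0.08, 0 → R0 = 0.82
x·lx·mx: 0, 0, 1, 0.72, 0.32, 0 → Σ = 2.04
T = 2.04 / 0.82 = 2.487805… → 2.488

2.488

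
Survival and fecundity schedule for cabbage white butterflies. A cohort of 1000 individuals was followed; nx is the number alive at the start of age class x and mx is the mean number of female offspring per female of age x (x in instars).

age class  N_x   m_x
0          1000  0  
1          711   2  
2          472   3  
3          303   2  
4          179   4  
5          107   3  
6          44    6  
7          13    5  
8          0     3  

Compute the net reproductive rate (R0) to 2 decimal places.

lx = nx/n0 = nx/1000: 1, 0.711, 0.472, 0.303, 0.179, 0.107, 0.044, 0.013, 0
lx·mx by age: 0, 1.422, 1.416, 0.606, 0.716, 0.321, 0.264, 0.065, 0
R0 = Σ lx·mx = 4.81 → 4.81

4.81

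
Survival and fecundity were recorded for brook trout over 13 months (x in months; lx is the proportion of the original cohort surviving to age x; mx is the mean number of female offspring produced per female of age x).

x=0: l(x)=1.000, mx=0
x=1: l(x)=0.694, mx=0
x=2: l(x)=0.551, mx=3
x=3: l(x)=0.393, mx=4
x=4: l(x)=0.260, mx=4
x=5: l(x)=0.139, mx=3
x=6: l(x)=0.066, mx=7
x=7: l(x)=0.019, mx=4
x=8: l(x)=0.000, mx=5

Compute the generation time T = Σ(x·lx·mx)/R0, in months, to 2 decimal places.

lx·mx: 0, 0, 1.653, 1.572, 1.04, 0.417, 0.462, 0.076, 0 → R0 = 5.22
x·lx·mx: 0, 0, 3.306, 4.716, 4.16, 2.085, 2.772, 0.532, 0 → Σ = 17.571
T = 17.571 / 5.22 = 3.366092… → 3.37

3.37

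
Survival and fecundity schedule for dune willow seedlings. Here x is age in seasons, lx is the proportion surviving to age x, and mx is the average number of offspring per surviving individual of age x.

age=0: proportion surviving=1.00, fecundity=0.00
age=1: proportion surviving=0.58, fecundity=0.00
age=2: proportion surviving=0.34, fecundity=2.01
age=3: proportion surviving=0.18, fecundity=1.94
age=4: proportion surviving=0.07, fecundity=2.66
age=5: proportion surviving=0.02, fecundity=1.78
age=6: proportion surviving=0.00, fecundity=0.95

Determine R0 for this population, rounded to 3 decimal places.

1.254

lx·mx by age: 0, 0, 0.6834, 0.3492, 0.1862, 0.0356, 0
R0 = Σ lx·mx = 1.2544 → 1.254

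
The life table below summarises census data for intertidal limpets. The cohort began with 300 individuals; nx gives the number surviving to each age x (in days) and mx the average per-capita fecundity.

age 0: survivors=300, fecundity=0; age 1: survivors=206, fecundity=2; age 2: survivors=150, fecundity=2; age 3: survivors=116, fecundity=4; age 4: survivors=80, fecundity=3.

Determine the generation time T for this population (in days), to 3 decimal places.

2.376

lx = nx/n0 = nx/300: 1, 0.68667…, 0.5, 0.38667…, 0.26667…
lx·mx: 0, 1.373333…, 1, 1.546667…, 0.8… → R0 = 4.72…
x·lx·mx: 0, 1.373333…, 2, 4.64…, 3.2… → Σ = 11.213333…
T = 11.213333… / 4.72… = 2.375706… → 2.376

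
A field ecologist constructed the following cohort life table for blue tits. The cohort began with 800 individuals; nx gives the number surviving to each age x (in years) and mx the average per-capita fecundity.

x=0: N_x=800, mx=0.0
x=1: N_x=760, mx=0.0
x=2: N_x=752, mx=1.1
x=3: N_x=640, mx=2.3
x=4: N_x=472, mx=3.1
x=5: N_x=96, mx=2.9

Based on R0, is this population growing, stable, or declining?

lx = nx/n0 = nx/800: 1, 0.95, 0.94, 0.8, 0.59, 0.12
R0 = Σ lx·mx = 0 + 0 + 1.034 + 1.84 + 1.829 + 0.348 = 5.051
R0 > 1, so the population is growing.

growing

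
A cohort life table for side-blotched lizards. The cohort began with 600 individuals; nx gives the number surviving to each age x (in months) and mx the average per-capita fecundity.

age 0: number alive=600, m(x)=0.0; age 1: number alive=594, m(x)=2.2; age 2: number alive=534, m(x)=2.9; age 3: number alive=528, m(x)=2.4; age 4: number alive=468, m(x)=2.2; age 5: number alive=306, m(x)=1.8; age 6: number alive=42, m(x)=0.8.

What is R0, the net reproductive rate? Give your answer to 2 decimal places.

lx = nx/n0 = nx/600: 1, 0.99, 0.89, 0.88, 0.78, 0.51, 0.07
lx·mx by age: 0, 2.178, 2.581, 2.112, 1.716, 0.918, 0.056
R0 = Σ lx·mx = 9.561 → 9.56

9.56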